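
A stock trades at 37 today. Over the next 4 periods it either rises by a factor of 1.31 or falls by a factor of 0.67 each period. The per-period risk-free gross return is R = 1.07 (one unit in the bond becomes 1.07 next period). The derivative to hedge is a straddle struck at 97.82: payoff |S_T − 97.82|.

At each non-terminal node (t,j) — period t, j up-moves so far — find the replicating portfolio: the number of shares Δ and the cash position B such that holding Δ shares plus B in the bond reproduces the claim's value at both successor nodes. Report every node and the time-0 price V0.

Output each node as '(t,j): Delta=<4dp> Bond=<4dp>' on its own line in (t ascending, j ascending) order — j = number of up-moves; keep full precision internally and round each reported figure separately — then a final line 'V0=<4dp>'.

Since d<R<u, set p* = (R−d)/(u−d) = 0.6250; price each node as the discounted p*-expectation of its children.
At expiry t=4: V(4,0)=90.3641, V(4,1)=83.2420, V(4,2)=69.3168, V(4,3)=42.0898, V(4,4)=11.1450
Node (3,0) S=11.1282: V=(p*·83.2420+(1−p*)·90.3641)/1.07=80.2923; Δ=(83.2420−90.3641)/(14.5780−7.4559)=-1.0000; B=V−Δ·S=91.4206
Node (3,1) S=21.7582: V=(p*·69.3168+(1−p*)·83.2420)/1.07=69.6624; Δ=(69.3168−83.2420)/(28.5032−14.5780)=-1.0000; B=V−Δ·S=91.4206
Node (3,2) S=42.5421: V=(p*·42.0898+(1−p*)·69.3168)/1.07=48.8784; Δ=(42.0898−69.3168)/(55.7302−28.5032)=-1.0000; B=V−Δ·S=91.4206
Node (3,3) S=83.1794: V=(p*·11.1450+(1−p*)·42.0898)/1.07=21.2610; Δ=(11.1450−42.0898)/(108.9650−55.7302)=-0.5813; B=V−Δ·S=69.6124
Node (2,0) S=16.6093: V=(p*·69.6624+(1−p*)·80.2923)/1.07=68.8305; Δ=(69.6624−80.2923)/(21.7582−11.1282)=-1.0000; B=V−Δ·S=85.4398
Node (2,1) S=32.4749: V=(p*·48.8784+(1−p*)·69.6624)/1.07=52.9649; Δ=(48.8784−69.6624)/(42.5421−21.7582)=-1.0000; B=V−Δ·S=85.4398
Node (2,2) S=63.4957: V=(p*·21.2610+(1−p*)·48.8784)/1.07=29.5491; Δ=(21.2610−48.8784)/(83.1794−42.5421)=-0.6796; B=V−Δ·S=72.7013
Node (1,0) S=24.7900: V=(p*·52.9649+(1−p*)·68.8305)/1.07=55.0603; Δ=(52.9649−68.8305)/(32.4749−16.6093)=-1.0000; B=V−Δ·S=79.8503
Node (1,1) S=48.4700: V=(p*·29.5491+(1−p*)·52.9649)/1.07=35.8225; Δ=(29.5491−52.9649)/(63.4957−32.4749)=-0.7548; B=V−Δ·S=72.4096
Node (0,0) S=37.0000: V=(p*·35.8225+(1−p*)·55.0603)/1.07=40.2211; Δ=(35.8225−55.0603)/(48.4700−24.7900)=-0.8124; B=V−Δ·S=70.2802
Root portfolio cost Δ·37+B reproduces V0=40.2211.

(0,0): Delta=-0.8124 Bond=70.2802
(1,0): Delta=-1.0000 Bond=79.8503
(1,1): Delta=-0.7548 Bond=72.4096
(2,0): Delta=-1.0000 Bond=85.4398
(2,1): Delta=-1.0000 Bond=85.4398
(2,2): Delta=-0.6796 Bond=72.7013
(3,0): Delta=-1.0000 Bond=91.4206
(3,1): Delta=-1.0000 Bond=91.4206
(3,2): Delta=-1.0000 Bond=91.4206
(3,3): Delta=-0.5813 Bond=69.6124
V0=40.2211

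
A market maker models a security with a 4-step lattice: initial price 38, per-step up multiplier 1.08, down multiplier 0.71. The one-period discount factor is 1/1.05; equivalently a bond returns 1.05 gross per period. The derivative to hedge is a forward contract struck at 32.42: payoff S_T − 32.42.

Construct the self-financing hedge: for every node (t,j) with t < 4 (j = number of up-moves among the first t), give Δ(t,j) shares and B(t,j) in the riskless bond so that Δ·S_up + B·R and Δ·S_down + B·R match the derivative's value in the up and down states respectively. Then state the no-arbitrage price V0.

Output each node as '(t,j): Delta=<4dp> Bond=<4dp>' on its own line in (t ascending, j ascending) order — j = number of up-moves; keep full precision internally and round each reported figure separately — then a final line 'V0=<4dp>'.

(0,0): Delta=1.0000 Bond=-26.6720
(1,0): Delta=1.0000 Bond=-28.0056
(1,1): Delta=1.0000 Bond=-28.0056
(2,0): Delta=1.0000 Bond=-29.4059
(2,1): Delta=1.0000 Bond=-29.4059
(2,2): Delta=1.0000 Bond=-29.4059
(3,0): Delta=1.0000 Bond=-30.8762
(3,1): Delta=1.0000 Bond=-30.8762
(3,2): Delta=1.0000 Bond=-30.8762
(3,3): Delta=1.0000 Bond=-30.8762
V0=11.3280

The replicating-portfolio and risk-neutral prices coincide; use p* = (1.05−0.71)/(1.08−0.71) = 0.9189 for the latter.
Terminal payoffs: V(4,0)=-22.7636, V(4,1)=-17.7313, V(4,2)=-10.0767, V(4,3)=1.5670, V(4,4)=19.2786
(3,0): S=13.6006. Δ = (V_up−V_dn)/(S_up−S_dn) = (-17.7313−-22.7636)/(14.6887−9.6564) = 1.0000. V = [p*·-17.7313 + (1−p*)·-22.7636]/1.05 = -17.2756. B = V − Δ·S = -30.8762.
(3,1): S=20.6883. Δ = (V_up−V_dn)/(S_up−S_dn) = (-10.0767−-17.7313)/(22.3433−14.6887) = 1.0000. V = [p*·-10.0767 + (1−p*)·-17.7313]/1.05 = -10.1879. B = V − Δ·S = -30.8762.
(3,2): S=31.4695. Δ = (V_up−V_dn)/(S_up−S_dn) = (1.5670−-10.0767)/(33.9870−22.3433) = 1.0000. V = [p*·1.5670 + (1−p*)·-10.0767]/1.05 = 0.5933. B = V − Δ·S = -30.8762.
(3,3): S=47.8691. Δ = (V_up−V_dn)/(S_up−S_dn) = (19.2786−1.5670)/(51.6986−33.9870) = 1.0000. V = [p*·19.2786 + (1−p*)·1.5670]/1.05 = 16.9929. B = V − Δ·S = -30.8762.
(2,0): S=19.1558. Δ = (V_up−V_dn)/(S_up−S_dn) = (-10.1879−-17.2756)/(20.6883−13.6006) = 1.0000. V = [p*·-10.1879 + (1−p*)·-17.2756]/1.05 = -10.2501. B = V − Δ·S = -29.4059.
(2,1): S=29.1384. Δ = (V_up−V_dn)/(S_up−S_dn) = (0.5933−-10.1879)/(31.4695−20.6883) = 1.0000. V = [p*·0.5933 + (1−p*)·-10.1879]/1.05 = -0.2675. B = V − Δ·S = -29.4059.
(2,2): S=44.3232. Δ = (V_up−V_dn)/(S_up−S_dn) = (16.9929−0.5933)/(47.8691−31.4695) = 1.0000. V = [p*·16.9929 + (1−p*)·0.5933]/1.05 = 14.9173. B = V − Δ·S = -29.4059.
(1,0): S=26.9800. Δ = (V_up−V_dn)/(S_up−S_dn) = (-0.2675−-10.2501)/(29.1384−19.1558) = 1.0000. V = [p*·-0.2675 + (1−p*)·-10.2501]/1.05 = -1.0256. B = V − Δ·S = -28.0056.
(1,1): S=41.0400. Δ = (V_up−V_dn)/(S_up−S_dn) = (14.9173−-0.2675)/(44.3232−29.1384) = 1.0000. V = [p*·14.9173 + (1−p*)·-0.2675]/1.05 = 13.0344. B = V − Δ·S = -28.0056.
(0,0): S=38.0000. Δ = (V_up−V_dn)/(S_up−S_dn) = (13.0344−-1.0256)/(41.0400−26.9800) = 1.0000. V = [p*·13.0344 + (1−p*)·-1.0256]/1.05 = 11.3280. B = V − Δ·S = -26.6720.
Root portfolio cost Δ·38+B reproduces V0=11.3280.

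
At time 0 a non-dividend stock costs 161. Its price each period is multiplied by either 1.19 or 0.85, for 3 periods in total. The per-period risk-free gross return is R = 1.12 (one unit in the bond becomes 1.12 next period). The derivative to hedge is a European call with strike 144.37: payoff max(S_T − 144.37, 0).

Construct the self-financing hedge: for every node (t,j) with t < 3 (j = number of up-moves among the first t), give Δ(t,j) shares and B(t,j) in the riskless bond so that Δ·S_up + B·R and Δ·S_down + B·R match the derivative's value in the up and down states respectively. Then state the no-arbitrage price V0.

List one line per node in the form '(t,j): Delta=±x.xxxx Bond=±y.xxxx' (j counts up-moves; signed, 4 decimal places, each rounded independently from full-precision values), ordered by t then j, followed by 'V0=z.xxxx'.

(0,0): Delta=0.9473 Bond=-93.5601
(1,0): Delta=0.7531 Bond=-78.2205
(1,1): Delta=0.9832 Bond=-111.6751
(2,0): Delta=0.0000 Bond=0.0000
(2,1): Delta=0.8926 Bond=-110.3198
(2,2): Delta=1.0000 Bond=-128.9018
V0=58.9503

Under the risk-neutral measure, an up-move has probability p* = (R−d)/(u−d) = 0.7941 and values discount at R = 1.12.
Terminal values V(3,·): V(3,0)=0.0000, V(3,1)=0.0000, V(3,2)=49.4233, V(3,3)=126.9406
Node (2,0) S=116.3225: V=(p*·0.0000+(1−p*)·0.0000)/1.12=0.0000; Δ=(0.0000−0.0000)/(138.4238−98.8741)=0.0000; B=V−Δ·S=0.0000
Node (2,1) S=162.8515: V=(p*·49.4233+(1−p*)·0.0000)/1.12=35.0428; Δ=(49.4233−0.0000)/(193.7933−138.4238)=0.8926; B=V−Δ·S=-110.3198
Node (2,2) S=227.9921: V=(p*·126.9406+(1−p*)·49.4233)/1.12=99.0903; Δ=(126.9406−49.4233)/(271.3106−193.7933)=1.0000; B=V−Δ·S=-128.9018
Node (1,0) S=136.8500: V=(p*·35.0428+(1−p*)·0.0000)/1.12=24.8465; Δ=(35.0428−0.0000)/(162.8515−116.3225)=0.7531; B=V−Δ·S=-78.2205
Node (1,1) S=191.5900: V=(p*·99.0903+(1−p*)·35.0428)/1.12=76.7000; Δ=(99.0903−35.0428)/(227.9921−162.8515)=0.9832; B=V−Δ·S=-111.6751
Node (0,0) S=161.0000: V=(p*·76.7000+(1−p*)·24.8465)/1.12=58.9503; Δ=(76.7000−24.8465)/(191.5900−136.8500)=0.9473; B=V−Δ·S=-93.5601
Self-financing check: at every node Δ·S+B equals the discounted successor values.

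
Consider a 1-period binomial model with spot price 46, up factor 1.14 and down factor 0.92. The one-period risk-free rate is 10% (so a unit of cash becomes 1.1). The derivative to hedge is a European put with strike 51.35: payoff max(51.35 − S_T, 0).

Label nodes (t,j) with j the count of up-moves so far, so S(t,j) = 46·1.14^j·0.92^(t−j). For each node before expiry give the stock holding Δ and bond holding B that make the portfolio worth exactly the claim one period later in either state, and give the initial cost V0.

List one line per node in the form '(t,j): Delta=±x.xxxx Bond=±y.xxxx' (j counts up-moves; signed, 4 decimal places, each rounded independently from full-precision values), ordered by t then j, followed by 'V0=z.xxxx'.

Under the risk-neutral measure, an up-move has probability p* = (R−d)/(u−d) = 0.8182 and values discount at R = 1.1.
Terminal values V(1,·): V(1,0)=9.0300, V(1,1)=0.0000
  t=0,j=0: stock 46.0000 → up 52.4400 (V=0.0000), down 42.3200 (V=9.0300). Price 1.4926; hedge Δ=-0.8923, bond B=42.5380.
Root portfolio cost Δ·46+B reproduces V0=1.4926.

(0,0): Delta=-0.8923 Bond=42.5380
V0=1.4926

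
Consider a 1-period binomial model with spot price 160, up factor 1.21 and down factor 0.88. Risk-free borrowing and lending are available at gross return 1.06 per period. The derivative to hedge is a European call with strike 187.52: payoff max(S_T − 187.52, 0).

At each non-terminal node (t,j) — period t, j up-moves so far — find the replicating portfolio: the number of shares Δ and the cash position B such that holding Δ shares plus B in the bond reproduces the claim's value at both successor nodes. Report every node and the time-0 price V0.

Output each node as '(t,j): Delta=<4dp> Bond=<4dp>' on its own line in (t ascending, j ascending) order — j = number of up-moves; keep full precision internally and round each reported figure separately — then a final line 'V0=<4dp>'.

(0,0): Delta=0.1152 Bond=-15.2956
V0=3.1286

No-arbitrage ⇒ martingale measure with p* = (R−d)/(u−d) = 0.5455.
Terminal payoffs: V(1,0)=0.0000, V(1,1)=6.0800
Node (0,0) S=160.0000: V=(p*·6.0800+(1−p*)·0.0000)/1.06=3.1286; Δ=(6.0800−0.0000)/(193.6000−140.8000)=0.1152; B=V−Δ·S=-15.2956
Check: Δ(0,0)·S0 + B(0,0) = 3.1286 = V0.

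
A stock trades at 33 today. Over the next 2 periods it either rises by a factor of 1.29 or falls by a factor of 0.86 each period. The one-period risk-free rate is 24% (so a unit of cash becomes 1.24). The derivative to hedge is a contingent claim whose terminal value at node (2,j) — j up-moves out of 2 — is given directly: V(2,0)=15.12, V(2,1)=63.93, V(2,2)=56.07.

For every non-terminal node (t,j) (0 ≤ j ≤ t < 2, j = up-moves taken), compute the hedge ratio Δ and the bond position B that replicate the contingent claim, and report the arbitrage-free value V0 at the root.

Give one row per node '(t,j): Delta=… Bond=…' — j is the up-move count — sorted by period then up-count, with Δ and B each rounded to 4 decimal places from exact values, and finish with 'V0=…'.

(0,0): Delta=-0.0722 Bond=39.5391
(1,0): Delta=3.9997 Bond=-66.5323
(1,1): Delta=-0.4294 Bond=64.2339
V0=37.1564

Under the risk-neutral measure, an up-move has probability p* = (R−d)/(u−d) = 0.8837 and values discount at R = 1.24.
Payoff layer (t=2): V(2,0)=15.1200, V(2,1)=63.9300, V(2,2)=56.0700
Node (1,0) S=28.3800: V=(p*·63.9300+(1−p*)·15.1200)/1.24=46.9794; Δ=(63.9300−15.1200)/(36.6102−24.4068)=3.9997; B=V−Δ·S=-66.5323
Node (1,1) S=42.5700: V=(p*·56.0700+(1−p*)·63.9300)/1.24=45.9548; Δ=(56.0700−63.9300)/(54.9153−36.6102)=-0.4294; B=V−Δ·S=64.2339
Node (0,0) S=33.0000: V=(p*·45.9548+(1−p*)·46.9794)/1.24=37.1564; Δ=(45.9548−46.9794)/(42.5700−28.3800)=-0.0722; B=V−Δ·S=39.5391
Each (Δ,B) replicates both successor values, so the strategy is self-financing and V0 is arbitrage-free.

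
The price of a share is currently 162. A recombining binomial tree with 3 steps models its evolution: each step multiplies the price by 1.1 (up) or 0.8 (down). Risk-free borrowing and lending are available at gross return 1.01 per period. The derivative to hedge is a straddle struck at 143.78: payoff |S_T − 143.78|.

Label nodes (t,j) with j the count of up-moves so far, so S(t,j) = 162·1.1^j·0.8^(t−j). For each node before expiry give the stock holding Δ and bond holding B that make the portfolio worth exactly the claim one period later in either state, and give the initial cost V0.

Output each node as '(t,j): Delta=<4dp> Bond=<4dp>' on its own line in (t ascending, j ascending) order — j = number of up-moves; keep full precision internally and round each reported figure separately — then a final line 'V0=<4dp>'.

Risk-neutral probability p* = (R−d)/(u−d) = (1.01−0.8)/(1.1−0.8) = 0.7000.
Terminal values V(3,·): V(3,0)=60.8360, V(3,1)=29.7320, V(3,2)=13.0360, V(3,3)=71.8420
Node (2,0) S=103.6800: V=(p*·29.7320+(1−p*)·60.8360)/1.01=38.6764; Δ=(29.7320−60.8360)/(114.0480−82.9440)=-1.0000; B=V−Δ·S=142.3564
Node (2,1) S=142.5600: V=(p*·13.0360+(1−p*)·29.7320)/1.01=17.8661; Δ=(13.0360−29.7320)/(156.8160−114.0480)=-0.3904; B=V−Δ·S=73.5195
Node (2,2) S=196.0200: V=(p*·71.8420+(1−p*)·13.0360)/1.01=53.6636; Δ=(71.8420−13.0360)/(215.6220−156.8160)=1.0000; B=V−Δ·S=-142.3564
Node (1,0) S=129.6000: V=(p*·17.8661+(1−p*)·38.6764)/1.01=23.8705; Δ=(17.8661−38.6764)/(142.5600−103.6800)=-0.5352; B=V−Δ·S=93.2382
Node (1,1) S=178.2000: V=(p*·53.6636+(1−p*)·17.8661)/1.01=42.4993; Δ=(53.6636−17.8661)/(196.0200−142.5600)=0.6696; B=V−Δ·S=-76.8254
Node (0,0) S=162.0000: V=(p*·42.4993+(1−p*)·23.8705)/1.01=36.5452; Δ=(42.4993−23.8705)/(178.2000−129.6000)=0.3833; B=V−Δ·S=-25.5508
The time-0 hedge costs 36.5452, which is the no-arbitrage price.

(0,0): Delta=0.3833 Bond=-25.5508
(1,0): Delta=-0.5352 Bond=93.2382
(1,1): Delta=0.6696 Bond=-76.8254
(2,0): Delta=-1.0000 Bond=142.3564
(2,1): Delta=-0.3904 Bond=73.5195
(2,2): Delta=1.0000 Bond=-142.3564
V0=36.5452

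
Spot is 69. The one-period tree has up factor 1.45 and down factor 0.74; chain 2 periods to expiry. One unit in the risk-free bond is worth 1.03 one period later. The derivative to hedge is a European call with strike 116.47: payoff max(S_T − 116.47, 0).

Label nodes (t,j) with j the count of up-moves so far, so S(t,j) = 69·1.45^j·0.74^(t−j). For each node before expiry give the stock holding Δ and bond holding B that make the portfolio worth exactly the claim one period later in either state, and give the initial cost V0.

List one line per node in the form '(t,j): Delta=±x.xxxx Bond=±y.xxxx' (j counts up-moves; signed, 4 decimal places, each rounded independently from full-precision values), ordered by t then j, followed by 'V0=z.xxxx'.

Under the risk-neutral measure, an up-move has probability p* = (R−d)/(u−d) = 0.4085 and values discount at R = 1.03.
Payoff layer (t=2): V(2,0)=0.0000, V(2,1)=0.0000, V(2,2)=28.6025
(1,0): S=51.0600. Δ = (V_up−V_dn)/(S_up−S_dn) = (0.0000−0.0000)/(74.0370−37.7844) = 0.0000. V = [p*·0.0000 + (1−p*)·0.0000]/1.03 = 0.0000. B = V − Δ·S = 0.0000.
(1,1): S=100.0500. Δ = (V_up−V_dn)/(S_up−S_dn) = (28.6025−0.0000)/(145.0725−74.0370) = 0.4027. V = [p*·28.6025 + (1−p*)·0.0000]/1.03 = 11.3424. B = V − Δ·S = -28.9428.
(0,0): S=69.0000. Δ = (V_up−V_dn)/(S_up−S_dn) = (11.3424−0.0000)/(100.0500−51.0600) = 0.2315. V = [p*·11.3424 + (1−p*)·0.0000]/1.03 = 4.4979. B = V − Δ·S = -11.4774.
Self-financing check: at every node Δ·S+B equals the discounted successor values.

(0,0): Delta=0.2315 Bond=-11.4774
(1,0): Delta=0.0000 Bond=0.0000
(1,1): Delta=0.4027 Bond=-28.9428
V0=4.4979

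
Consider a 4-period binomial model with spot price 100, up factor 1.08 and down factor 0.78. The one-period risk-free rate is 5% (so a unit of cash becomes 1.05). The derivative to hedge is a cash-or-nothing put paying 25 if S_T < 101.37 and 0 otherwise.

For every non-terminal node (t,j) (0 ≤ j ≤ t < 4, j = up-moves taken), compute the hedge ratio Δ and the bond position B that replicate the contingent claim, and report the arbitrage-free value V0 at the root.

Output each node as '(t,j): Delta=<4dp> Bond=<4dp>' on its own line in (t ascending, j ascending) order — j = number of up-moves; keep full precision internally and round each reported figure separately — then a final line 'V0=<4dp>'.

The replicating-portfolio and risk-neutral prices coincide; use p* = (1.05−0.78)/(1.08−0.78) = 0.9000 for the latter.
Terminal payoffs: V(4,0)=25.0000, V(4,1)=25.0000, V(4,2)=25.0000, V(4,3)=25.0000, V(4,4)=0.0000
  t=3,j=0: stock 47.4552 → up 51.2516 (V=25.0000), down 37.0151 (V=25.0000). Price 23.8095; hedge Δ=0.0000, bond B=23.8095.
  t=3,j=1: stock 65.7072 → up 70.9638 (V=25.0000), down 51.2516 (V=25.0000). Price 23.8095; hedge Δ=0.0000, bond B=23.8095.
  t=3,j=2: stock 90.9792 → up 98.2575 (V=25.0000), down 70.9638 (V=25.0000). Price 23.8095; hedge Δ=0.0000, bond B=23.8095.
  t=3,j=3: stock 125.9712 → up 136.0489 (V=0.0000), down 98.2575 (V=25.0000). Price 2.3810; hedge Δ=-0.6615, bond B=85.7143.
  t=2,j=0: stock 60.8400 → up 65.7072 (V=23.8095), down 47.4552 (V=23.8095). Price 22.6757; hedge Δ=0.0000, bond B=22.6757.
  t=2,j=1: stock 84.2400 → up 90.9792 (V=23.8095), down 65.7072 (V=23.8095). Price 22.6757; hedge Δ=0.0000, bond B=22.6757.
  t=2,j=2: stock 116.6400 → up 125.9712 (V=2.3810), down 90.9792 (V=23.8095). Price 4.3084; hedge Δ=-0.6124, bond B=75.7370.
  t=1,j=0: stock 78.0000 → up 84.2400 (V=22.6757), down 60.8400 (V=22.6757). Price 21.5959; hedge Δ=0.0000, bond B=21.5959.
  t=1,j=1: stock 108.0000 → up 116.6400 (V=4.3084), down 84.2400 (V=22.6757). Price 5.8525; hedge Δ=-0.5669, bond B=67.0770.
  t=0,j=0: stock 100.0000 → up 108.0000 (V=5.8525), down 78.0000 (V=21.5959). Price 7.0732; hedge Δ=-0.5248, bond B=59.5513.
The time-0 hedge costs 7.0732, which is the no-arbitrage price.

(0,0): Delta=-0.5248 Bond=59.5513
(1,0): Delta=0.0000 Bond=21.5959
(1,1): Delta=-0.5669 Bond=67.0770
(2,0): Delta=0.0000 Bond=22.6757
(2,1): Delta=0.0000 Bond=22.6757
(2,2): Delta=-0.6124 Bond=75.7370
(3,0): Delta=0.0000 Bond=23.8095
(3,1): Delta=0.0000 Bond=23.8095
(3,2): Delta=0.0000 Bond=23.8095
(3,3): Delta=-0.6615 Bond=85.7143
V0=7.0732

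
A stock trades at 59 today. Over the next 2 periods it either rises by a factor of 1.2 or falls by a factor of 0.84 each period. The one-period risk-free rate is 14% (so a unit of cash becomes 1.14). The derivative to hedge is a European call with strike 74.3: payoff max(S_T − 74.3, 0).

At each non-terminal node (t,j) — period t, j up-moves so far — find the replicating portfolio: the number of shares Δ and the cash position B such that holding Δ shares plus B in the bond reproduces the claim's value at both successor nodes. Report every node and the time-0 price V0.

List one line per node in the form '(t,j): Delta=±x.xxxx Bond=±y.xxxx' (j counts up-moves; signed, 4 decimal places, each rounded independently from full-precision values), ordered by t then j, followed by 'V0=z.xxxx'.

(0,0): Delta=0.3669 Bond=-15.9494
(1,0): Delta=0.0000 Bond=0.0000
(1,1): Delta=0.4182 Bond=-21.8187
V0=5.6962

Risk-neutral probability p* = (R−d)/(u−d) = (1.14−0.84)/(1.2−0.84) = 0.8333.
Terminal values V(2,·): V(2,0)=0.0000, V(2,1)=0.0000, V(2,2)=10.6600
  t=1,j=0: stock 49.5600 → up 59.4720 (V=0.0000), down 41.6304 (V=0.0000). Price 0.0000; hedge Δ=0.0000, bond B=0.0000.
  t=1,j=1: stock 70.8000 → up 84.9600 (V=10.6600), down 59.4720 (V=0.0000). Price 7.7924; hedge Δ=0.4182, bond B=-21.8187.
  t=0,j=0: stock 59.0000 → up 70.8000 (V=7.7924), down 49.5600 (V=0.0000). Price 5.6962; hedge Δ=0.3669, bond B=-15.9494.
Each (Δ,B) replicates both successor values, so the strategy is self-financing and V0 is arbitrage-free.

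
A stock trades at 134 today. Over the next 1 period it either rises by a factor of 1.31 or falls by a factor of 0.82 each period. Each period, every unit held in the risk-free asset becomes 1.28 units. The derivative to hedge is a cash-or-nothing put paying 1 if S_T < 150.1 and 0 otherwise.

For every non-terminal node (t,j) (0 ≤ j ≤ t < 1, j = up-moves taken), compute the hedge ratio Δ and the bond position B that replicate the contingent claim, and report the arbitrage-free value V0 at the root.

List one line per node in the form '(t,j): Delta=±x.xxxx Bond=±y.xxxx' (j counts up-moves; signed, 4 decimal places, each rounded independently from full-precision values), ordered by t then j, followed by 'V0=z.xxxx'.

Risk-neutral probability p* = (R−d)/(u−d) = (1.28−0.82)/(1.31−0.82) = 0.9388.
Terminal values V(1,·): V(1,0)=1.0000, V(1,1)=0.0000
Node (0,0) S=134.0000: V=(p*·0.0000+(1−p*)·1.0000)/1.28=0.0478; Δ=(0.0000−1.0000)/(175.5400−109.8800)=-0.0152; B=V−Δ·S=2.0886
Each (Δ,B) replicates both successor values, so the strategy is self-financing and V0 is arbitrage-free.

(0,0): Delta=-0.0152 Bond=2.0886
V0=0.0478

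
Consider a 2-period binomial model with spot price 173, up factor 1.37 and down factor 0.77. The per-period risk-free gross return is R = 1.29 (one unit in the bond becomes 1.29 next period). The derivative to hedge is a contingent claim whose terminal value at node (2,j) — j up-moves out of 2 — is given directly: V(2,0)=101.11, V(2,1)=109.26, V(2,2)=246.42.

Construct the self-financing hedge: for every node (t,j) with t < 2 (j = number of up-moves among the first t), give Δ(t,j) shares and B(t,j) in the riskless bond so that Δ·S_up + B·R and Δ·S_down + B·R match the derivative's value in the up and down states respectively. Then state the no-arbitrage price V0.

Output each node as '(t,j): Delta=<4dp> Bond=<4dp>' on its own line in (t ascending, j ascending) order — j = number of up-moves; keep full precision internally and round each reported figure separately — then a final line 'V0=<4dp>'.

Under the risk-neutral measure, an up-move has probability p* = (R−d)/(u−d) = 0.8667 and values discount at R = 1.29.
Payoff layer (t=2): V(2,0)=101.1100, V(2,1)=109.2600, V(2,2)=246.4200
Node (1,0) S=133.2100: V=(p*·109.2600+(1−p*)·101.1100)/1.29=83.8553; Δ=(109.2600−101.1100)/(182.4977−102.5717)=0.1020; B=V−Δ·S=70.2720
Node (1,1) S=237.0100: V=(p*·246.4200+(1−p*)·109.2600)/1.29=176.8465; Δ=(246.4200−109.2600)/(324.7037−182.4977)=0.9645; B=V−Δ·S=-51.7535
Node (0,0) S=173.0000: V=(p*·176.8465+(1−p*)·83.8553)/1.29=127.4788; Δ=(176.8465−83.8553)/(237.0100−133.2100)=0.8959; B=V−Δ·S=-27.5065
Self-financing check: at every node Δ·S+B equals the discounted successor values.

(0,0): Delta=0.8959 Bond=-27.5065
(1,0): Delta=0.1020 Bond=70.2720
(1,1): Delta=0.9645 Bond=-51.7535
V0=127.4788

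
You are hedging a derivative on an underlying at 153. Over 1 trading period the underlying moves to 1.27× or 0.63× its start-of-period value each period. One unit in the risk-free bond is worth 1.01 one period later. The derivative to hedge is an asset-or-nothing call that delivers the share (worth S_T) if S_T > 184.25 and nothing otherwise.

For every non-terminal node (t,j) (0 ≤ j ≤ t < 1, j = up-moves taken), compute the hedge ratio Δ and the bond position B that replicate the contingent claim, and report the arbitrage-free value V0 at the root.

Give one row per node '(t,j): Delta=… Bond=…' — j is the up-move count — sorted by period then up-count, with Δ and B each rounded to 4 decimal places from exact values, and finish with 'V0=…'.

Since d<R<u, set p* = (R−d)/(u−d) = 0.5938; price each node as the discounted p*-expectation of its children.
At expiry t=1: V(1,0)=0.0000, V(1,1)=194.3100
  t=0,j=0: stock 153.0000 → up 194.3100 (V=194.3100), down 96.3900 (V=0.0000). Price 114.2293; hedge Δ=1.9844, bond B=-189.3801.
The time-0 hedge costs 114.2293, which is the no-arbitrage price.

(0,0): Delta=1.9844 Bond=-189.3801
V0=114.2293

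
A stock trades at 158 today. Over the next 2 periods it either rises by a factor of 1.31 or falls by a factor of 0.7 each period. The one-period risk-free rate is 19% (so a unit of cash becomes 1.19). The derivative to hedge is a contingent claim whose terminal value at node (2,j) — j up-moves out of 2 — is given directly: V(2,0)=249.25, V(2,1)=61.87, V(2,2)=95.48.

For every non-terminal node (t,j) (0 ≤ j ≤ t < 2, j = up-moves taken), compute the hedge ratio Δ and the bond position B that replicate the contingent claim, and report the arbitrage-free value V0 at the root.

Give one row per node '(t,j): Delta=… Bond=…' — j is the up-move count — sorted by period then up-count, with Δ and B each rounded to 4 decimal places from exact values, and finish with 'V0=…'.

Since d<R<u, set p* = (R−d)/(u−d) = 0.8033; price each node as the discounted p*-expectation of its children.
Terminal payoffs: V(2,0)=249.2500, V(2,1)=61.8700, V(2,2)=95.4800
Node (1,0) S=110.6000: V=(p*·61.8700+(1−p*)·249.2500)/1.19=82.9678; Δ=(61.8700−249.2500)/(144.8860−77.4200)=-2.7774; B=V−Δ·S=390.1481
Node (1,1) S=206.9800: V=(p*·95.4800+(1−p*)·61.8700)/1.19=74.6792; Δ=(95.4800−61.8700)/(271.1438−144.8860)=0.2662; B=V−Δ·S=19.5808
Node (0,0) S=158.0000: V=(p*·74.6792+(1−p*)·82.9678)/1.19=64.1258; Δ=(74.6792−82.9678)/(206.9800−110.6000)=-0.0860; B=V−Δ·S=77.7137
The time-0 hedge costs 64.1258, which is the no-arbitrage price.

(0,0): Delta=-0.0860 Bond=77.7137
(1,0): Delta=-2.7774 Bond=390.1481
(1,1): Delta=0.2662 Bond=19.5808
V0=64.1258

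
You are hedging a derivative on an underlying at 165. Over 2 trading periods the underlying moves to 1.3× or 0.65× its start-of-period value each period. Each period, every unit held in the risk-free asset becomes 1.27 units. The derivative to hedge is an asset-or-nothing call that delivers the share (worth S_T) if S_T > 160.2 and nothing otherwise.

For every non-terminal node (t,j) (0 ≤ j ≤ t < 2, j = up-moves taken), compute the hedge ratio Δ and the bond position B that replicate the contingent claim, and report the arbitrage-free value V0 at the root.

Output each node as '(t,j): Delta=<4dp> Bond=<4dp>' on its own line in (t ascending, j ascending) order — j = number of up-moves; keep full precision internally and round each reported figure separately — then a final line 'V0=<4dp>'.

The replicating-portfolio and risk-neutral prices coincide; use p* = (1.27−0.65)/(1.3−0.65) = 0.9538 for the latter.
At expiry t=2: V(2,0)=0.0000, V(2,1)=0.0000, V(2,2)=278.8500
(1,0): S=107.2500. Δ = (V_up−V_dn)/(S_up−S_dn) = (0.0000−0.0000)/(139.4250−69.7125) = 0.0000. V = [p*·0.0000 + (1−p*)·0.0000]/1.27 = 0.0000. B = V − Δ·S = 0.0000.
(1,1): S=214.5000. Δ = (V_up−V_dn)/(S_up−S_dn) = (278.8500−0.0000)/(278.8500−139.4250) = 2.0000. V = [p*·278.8500 + (1−p*)·0.0000]/1.27 = 209.4331. B = V − Δ·S = -219.5669.
(0,0): S=165.0000. Δ = (V_up−V_dn)/(S_up−S_dn) = (209.4331−0.0000)/(214.5000−107.2500) = 1.9528. V = [p*·209.4331 + (1−p*)·0.0000]/1.27 = 157.2968. B = V − Δ·S = -164.9079.
Self-financing check: at every node Δ·S+B equals the discounted successor values.

(0,0): Delta=1.9528 Bond=-164.9079
(1,0): Delta=0.0000 Bond=0.0000
(1,1): Delta=2.0000 Bond=-219.5669
V0=157.2968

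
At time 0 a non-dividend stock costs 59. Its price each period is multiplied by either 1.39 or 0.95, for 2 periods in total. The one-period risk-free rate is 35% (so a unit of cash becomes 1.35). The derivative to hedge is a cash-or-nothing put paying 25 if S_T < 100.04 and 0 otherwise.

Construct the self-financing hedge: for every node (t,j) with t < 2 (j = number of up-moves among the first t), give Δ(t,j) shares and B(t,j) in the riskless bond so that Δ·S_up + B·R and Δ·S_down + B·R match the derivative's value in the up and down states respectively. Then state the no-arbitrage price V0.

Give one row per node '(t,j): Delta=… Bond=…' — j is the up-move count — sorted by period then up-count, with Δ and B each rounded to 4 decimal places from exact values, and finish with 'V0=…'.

(0,0): Delta=-0.6485 Bond=40.6421
(1,0): Delta=0.0000 Bond=18.5185
(1,1): Delta=-0.6928 Bond=58.5017
V0=2.3807

Under the risk-neutral measure, an up-move has probability p* = (R−d)/(u−d) = 0.9091 and values discount at R = 1.35.
Payoff layer (t=2): V(2,0)=25.0000, V(2,1)=25.0000, V(2,2)=0.0000
(1,0): S=56.0500. Δ = (V_up−V_dn)/(S_up−S_dn) = (25.0000−25.0000)/(77.9095−53.2475) = 0.0000. V = [p*·25.0000 + (1−p*)·25.0000]/1.35 = 18.5185. B = V − Δ·S = 18.5185.
(1,1): S=82.0100. Δ = (V_up−V_dn)/(S_up−S_dn) = (0.0000−25.0000)/(113.9939−77.9095) = -0.6928. V = [p*·0.0000 + (1−p*)·25.0000]/1.35 = 1.6835. B = V − Δ·S = 58.5017.
(0,0): S=59.0000. Δ = (V_up−V_dn)/(S_up−S_dn) = (1.6835−18.5185)/(82.0100−56.0500) = -0.6485. V = [p*·1.6835 + (1−p*)·18.5185]/1.35 = 2.3807. B = V − Δ·S = 40.6421.
Self-financing check: at every node Δ·S+B equals the discounted successor values.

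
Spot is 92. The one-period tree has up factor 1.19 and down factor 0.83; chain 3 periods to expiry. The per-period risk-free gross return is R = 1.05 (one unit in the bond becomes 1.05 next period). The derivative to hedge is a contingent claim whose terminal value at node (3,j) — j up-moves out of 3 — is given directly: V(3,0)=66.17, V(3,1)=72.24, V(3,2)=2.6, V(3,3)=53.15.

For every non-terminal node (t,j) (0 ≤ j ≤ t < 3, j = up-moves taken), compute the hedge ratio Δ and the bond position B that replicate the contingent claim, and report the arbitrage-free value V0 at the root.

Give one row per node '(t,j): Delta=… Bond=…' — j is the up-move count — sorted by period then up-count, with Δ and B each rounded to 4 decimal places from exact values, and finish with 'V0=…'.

(0,0): Delta=-0.3644 Bond=65.6415
(1,0): Delta=-1.3926 Bond=147.4434
(1,1): Delta=0.0921 Bond=18.9563
(2,0): Delta=0.2660 Bond=49.6907
(2,1): Delta=-2.1288 Bond=221.7132
(2,2): Delta=1.0778 Bond=-108.5198
V0=32.1210

Under the risk-neutral measure, an up-move has probability p* = (R−d)/(u−d) = 0.6111 and values discount at R = 1.05.
Terminal values V(3,·): V(3,0)=66.1700, V(3,1)=72.2400, V(3,2)=2.6000, V(3,3)=53.1500
  t=2,j=0: stock 63.3788 → up 75.4208 (V=72.2400), down 52.6044 (V=66.1700). Price 66.5519; hedge Δ=0.2660, bond B=49.6907.
  t=2,j=1: stock 90.8684 → up 108.1334 (V=2.6000), down 75.4208 (V=72.2400). Price 28.2688; hedge Δ=-2.1288, bond B=221.7132.
  t=2,j=2: stock 130.2812 → up 155.0346 (V=53.1500), down 108.1334 (V=2.6000). Price 31.8968; hedge Δ=1.0778, bond B=-108.5198.
  t=1,j=0: stock 76.3600 → up 90.8684 (V=28.2688), down 63.3788 (V=66.5519). Price 41.1016; hedge Δ=-1.3926, bond B=147.4434.
  t=1,j=1: stock 109.4800 → up 130.2812 (V=31.8968), down 90.8684 (V=28.2688). Price 29.0342; hedge Δ=0.0921, bond B=18.9563.
  t=0,j=0: stock 92.0000 → up 109.4800 (V=29.0342), down 76.3600 (V=41.1016). Price 32.1210; hedge Δ=-0.3644, bond B=65.6415.
Check: Δ(0,0)·S0 + B(0,0) = 32.1210 = V0.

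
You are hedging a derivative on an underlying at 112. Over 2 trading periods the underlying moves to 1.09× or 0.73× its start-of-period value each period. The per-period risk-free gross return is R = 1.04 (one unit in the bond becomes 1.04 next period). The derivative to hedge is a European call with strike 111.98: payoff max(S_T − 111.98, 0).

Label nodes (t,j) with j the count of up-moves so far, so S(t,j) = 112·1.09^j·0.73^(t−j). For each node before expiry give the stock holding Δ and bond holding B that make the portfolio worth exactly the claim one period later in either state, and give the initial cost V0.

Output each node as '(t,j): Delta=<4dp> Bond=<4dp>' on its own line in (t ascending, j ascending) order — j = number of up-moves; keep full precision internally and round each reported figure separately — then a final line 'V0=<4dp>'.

(0,0): Delta=0.4330 Bond=-34.0433
(1,0): Delta=0.0000 Bond=0.0000
(1,1): Delta=0.4798 Bond=-41.1155
V0=14.4567

The replicating-portfolio and risk-neutral prices coincide; use p* = (1.04−0.73)/(1.09−0.73) = 0.8611 for the latter.
Terminal values V(2,·): V(2,0)=0.0000, V(2,1)=0.0000, V(2,2)=21.0872
Node (1,0) S=81.7600: V=(p*·0.0000+(1−p*)·0.0000)/1.04=0.0000; Δ=(0.0000−0.0000)/(89.1184−59.6848)=0.0000; B=V−Δ·S=0.0000
Node (1,1) S=122.0800: V=(p*·21.0872+(1−p*)·0.0000)/1.04=17.4600; Δ=(21.0872−0.0000)/(133.0672−89.1184)=0.4798; B=V−Δ·S=-41.1155
Node (0,0) S=112.0000: V=(p*·17.4600+(1−p*)·0.0000)/1.04=14.4567; Δ=(17.4600−0.0000)/(122.0800−81.7600)=0.4330; B=V−Δ·S=-34.0433
Self-financing check: at every node Δ·S+B equals the discounted successor values.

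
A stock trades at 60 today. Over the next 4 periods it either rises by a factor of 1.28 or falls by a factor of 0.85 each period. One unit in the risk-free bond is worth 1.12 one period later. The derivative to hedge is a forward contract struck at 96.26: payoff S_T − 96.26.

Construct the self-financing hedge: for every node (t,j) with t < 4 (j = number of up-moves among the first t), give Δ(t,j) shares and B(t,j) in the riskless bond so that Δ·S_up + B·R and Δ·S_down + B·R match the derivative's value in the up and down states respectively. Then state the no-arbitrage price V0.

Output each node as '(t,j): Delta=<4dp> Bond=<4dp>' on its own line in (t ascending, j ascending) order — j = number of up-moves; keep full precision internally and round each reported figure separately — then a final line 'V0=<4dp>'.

The replicating-portfolio and risk-neutral prices coincide; use p* = (1.12−0.85)/(1.28−0.85) = 0.6279 for the latter.
Payoff layer (t=4): V(4,0)=-64.9396, V(4,1)=-49.0952, V(4,2)=-25.2354, V(4,3)=10.6948, V(4,4)=64.8013
Node (3,0) S=36.8475: V=(p*·-49.0952+(1−p*)·-64.9396)/1.12=-49.0989; Δ=(-49.0952−-64.9396)/(47.1648−31.3204)=1.0000; B=V−Δ·S=-85.9464
Node (3,1) S=55.4880: V=(p*·-25.2354+(1−p*)·-49.0952)/1.12=-30.4584; Δ=(-25.2354−-49.0952)/(71.0246−47.1648)=1.0000; B=V−Δ·S=-85.9464
Node (3,2) S=83.5584: V=(p*·10.6948+(1−p*)·-25.2354)/1.12=-2.3880; Δ=(10.6948−-25.2354)/(106.9548−71.0246)=1.0000; B=V−Δ·S=-85.9464
Node (3,3) S=125.8291: V=(p*·64.8013+(1−p*)·10.6948)/1.12=39.8827; Δ=(64.8013−10.6948)/(161.0613−106.9548)=1.0000; B=V−Δ·S=-85.9464
Node (2,0) S=43.3500: V=(p*·-30.4584+(1−p*)·-49.0989)/1.12=-33.3879; Δ=(-30.4584−-49.0989)/(55.4880−36.8475)=1.0000; B=V−Δ·S=-76.7379
Node (2,1) S=65.2800: V=(p*·-2.3880+(1−p*)·-30.4584)/1.12=-11.4579; Δ=(-2.3880−-30.4584)/(83.5584−55.4880)=1.0000; B=V−Δ·S=-76.7379
Node (2,2) S=98.3040: V=(p*·39.8827+(1−p*)·-2.3880)/1.12=21.5661; Δ=(39.8827−-2.3880)/(125.8291−83.5584)=1.0000; B=V−Δ·S=-76.7379
Node (1,0) S=51.0000: V=(p*·-11.4579+(1−p*)·-33.3879)/1.12=-17.5160; Δ=(-11.4579−-33.3879)/(65.2800−43.3500)=1.0000; B=V−Δ·S=-68.5160
Node (1,1) S=76.8000: V=(p*·21.5661+(1−p*)·-11.4579)/1.12=8.2840; Δ=(21.5661−-11.4579)/(98.3040−65.2800)=1.0000; B=V−Δ·S=-68.5160
Node (0,0) S=60.0000: V=(p*·8.2840+(1−p*)·-17.5160)/1.12=-1.1750; Δ=(8.2840−-17.5160)/(76.8000−51.0000)=1.0000; B=V−Δ·S=-61.1750
The time-0 hedge costs -1.1750, which is the no-arbitrage price.

(0,0): Delta=1.0000 Bond=-61.1750
(1,0): Delta=1.0000 Bond=-68.5160
(1,1): Delta=1.0000 Bond=-68.5160
(2,0): Delta=1.0000 Bond=-76.7379
(2,1): Delta=1.0000 Bond=-76.7379
(2,2): Delta=1.0000 Bond=-76.7379
(3,0): Delta=1.0000 Bond=-85.9464
(3,1): Delta=1.0000 Bond=-85.9464
(3,2): Delta=1.0000 Bond=-85.9464
(3,3): Delta=1.0000 Bond=-85.9464
V0=-1.1750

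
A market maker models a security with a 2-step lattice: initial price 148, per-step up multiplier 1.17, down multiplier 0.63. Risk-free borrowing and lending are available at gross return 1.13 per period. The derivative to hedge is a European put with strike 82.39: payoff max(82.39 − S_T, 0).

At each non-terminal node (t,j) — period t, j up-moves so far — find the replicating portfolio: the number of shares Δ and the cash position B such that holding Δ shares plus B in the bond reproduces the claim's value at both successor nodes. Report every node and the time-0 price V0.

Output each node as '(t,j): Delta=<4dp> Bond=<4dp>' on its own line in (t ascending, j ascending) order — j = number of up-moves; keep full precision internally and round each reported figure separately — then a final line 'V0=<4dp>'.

No-arbitrage ⇒ martingale measure with p* = (R−d)/(u−d) = 0.9259.
Terminal payoffs: V(2,0)=23.6488, V(2,1)=0.0000, V(2,2)=0.0000
Node (1,0) S=93.2400: V=(p*·0.0000+(1−p*)·23.6488)/1.13=1.5502; Δ=(0.0000−23.6488)/(109.0908−58.7412)=-0.4697; B=V−Δ·S=45.3443
Node (1,1) S=173.1600: V=(p*·0.0000+(1−p*)·0.0000)/1.13=0.0000; Δ=(0.0000−0.0000)/(202.5972−109.0908)=0.0000; B=V−Δ·S=0.0000
Node (0,0) S=148.0000: V=(p*·0.0000+(1−p*)·1.5502)/1.13=0.1016; Δ=(0.0000−1.5502)/(173.1600−93.2400)=-0.0194; B=V−Δ·S=2.9724
Check: Δ(0,0)·S0 + B(0,0) = 0.1016 = V0.

(0,0): Delta=-0.0194 Bond=2.9724
(1,0): Delta=-0.4697 Bond=45.3443
(1,1): Delta=0.0000 Bond=0.0000
V0=0.1016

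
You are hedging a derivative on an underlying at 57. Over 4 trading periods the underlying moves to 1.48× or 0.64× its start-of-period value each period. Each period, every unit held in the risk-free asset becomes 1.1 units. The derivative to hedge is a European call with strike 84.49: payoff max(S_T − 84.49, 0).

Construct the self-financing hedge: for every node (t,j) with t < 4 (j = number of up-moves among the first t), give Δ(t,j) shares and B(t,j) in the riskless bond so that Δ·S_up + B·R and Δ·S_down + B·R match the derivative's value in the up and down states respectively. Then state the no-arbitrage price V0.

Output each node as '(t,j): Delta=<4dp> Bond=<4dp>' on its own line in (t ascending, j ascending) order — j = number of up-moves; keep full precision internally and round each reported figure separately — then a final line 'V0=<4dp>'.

(0,0): Delta=0.6157 Bond=-16.6294
(1,0): Delta=0.2731 Bond=-5.7972
(1,1): Delta=0.7380 Bond=-28.6144
(2,0): Delta=0.0000 Bond=0.0000
(2,1): Delta=0.3707 Bond=-11.6448
(2,2): Delta=0.8692 Bond=-47.8579
(3,0): Delta=0.0000 Bond=0.0000
(3,1): Delta=0.0000 Bond=0.0000
(3,2): Delta=0.5031 Bond=-23.3909
(3,3): Delta=1.0000 Bond=-76.8091
V0=18.4629

Since d<R<u, set p* = (R−d)/(u−d) = 0.5476; price each node as the discounted p*-expectation of its children.
Terminal values V(4,·): V(4,0)=0.0000, V(4,1)=0.0000, V(4,2)=0.0000, V(4,3)=33.7706, V(4,4)=188.9876
  t=3,j=0: stock 14.9422 → up 22.1145 (V=0.0000), down 9.5630 (V=0.0000). Price 0.0000; hedge Δ=0.0000, bond B=0.0000.
  t=3,j=1: stock 34.5539 → up 51.1397 (V=0.0000), down 22.1145 (V=0.0000). Price 0.0000; hedge Δ=0.0000, bond B=0.0000.
  t=3,j=2: stock 79.9058 → up 118.2606 (V=33.7706), down 51.1397 (V=0.0000). Price 16.8122; hedge Δ=0.5031, bond B=-23.3909.
  t=3,j=3: stock 184.7821 → up 273.4776 (V=188.9876), down 118.2606 (V=33.7706). Price 107.9731; hedge Δ=1.0000, bond B=-76.8091.
  t=2,j=0: stock 23.3472 → up 34.5539 (V=0.0000), down 14.9422 (V=0.0000). Price 0.0000; hedge Δ=0.0000, bond B=0.0000.
  t=2,j=1: stock 53.9904 → up 79.9058 (V=16.8122), down 34.5539 (V=0.0000). Price 8.3697; hedge Δ=0.3707, bond B=-11.6448.
  t=2,j=2: stock 124.8528 → up 184.7821 (V=107.9731), down 79.9058 (V=16.8122). Price 60.6669; hedge Δ=0.8692, bond B=-47.8579.
  t=1,j=0: stock 36.4800 → up 53.9904 (V=8.3697), down 23.3472 (V=0.0000). Price 4.1667; hedge Δ=0.2731, bond B=-5.7972.
  t=1,j=1: stock 84.3600 → up 124.8528 (V=60.6669), down 53.9904 (V=8.3697). Price 33.6442; hedge Δ=0.7380, bond B=-28.6144.
  t=0,j=0: stock 57.0000 → up 84.3600 (V=33.6442), down 36.4800 (V=4.1667). Price 18.4629; hedge Δ=0.6157, bond B=-16.6294.
Check: Δ(0,0)·S0 + B(0,0) = 18.4629 = V0.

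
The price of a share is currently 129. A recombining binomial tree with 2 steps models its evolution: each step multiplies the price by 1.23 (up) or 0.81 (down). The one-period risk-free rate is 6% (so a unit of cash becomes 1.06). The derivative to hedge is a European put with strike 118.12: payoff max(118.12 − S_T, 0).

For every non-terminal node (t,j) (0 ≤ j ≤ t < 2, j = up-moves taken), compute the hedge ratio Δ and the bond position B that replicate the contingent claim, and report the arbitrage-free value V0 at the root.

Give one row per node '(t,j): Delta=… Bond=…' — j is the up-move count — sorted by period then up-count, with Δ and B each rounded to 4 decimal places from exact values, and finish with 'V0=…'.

Since d<R<u, set p* = (R−d)/(u−d) = 0.5952; price each node as the discounted p*-expectation of its children.
Terminal values V(2,·): V(2,0)=33.4831, V(2,1)=0.0000, V(2,2)=0.0000
Node (1,0) S=104.4900: V=(p*·0.0000+(1−p*)·33.4831)/1.06=12.7856; Δ=(0.0000−33.4831)/(128.5227−84.6369)=-0.7630; B=V−Δ·S=92.5072
Node (1,1) S=158.6700: V=(p*·0.0000+(1−p*)·0.0000)/1.06=0.0000; Δ=(0.0000−0.0000)/(195.1641−128.5227)=0.0000; B=V−Δ·S=0.0000
Node (0,0) S=129.0000: V=(p*·0.0000+(1−p*)·12.7856)/1.06=4.8822; Δ=(0.0000−12.7856)/(158.6700−104.4900)=-0.2360; B=V−Δ·S=35.3240
Root portfolio cost Δ·129+B reproduces V0=4.8822.

(0,0): Delta=-0.2360 Bond=35.3240
(1,0): Delta=-0.7630 Bond=92.5072
(1,1): Delta=0.0000 Bond=0.0000
V0=4.8822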